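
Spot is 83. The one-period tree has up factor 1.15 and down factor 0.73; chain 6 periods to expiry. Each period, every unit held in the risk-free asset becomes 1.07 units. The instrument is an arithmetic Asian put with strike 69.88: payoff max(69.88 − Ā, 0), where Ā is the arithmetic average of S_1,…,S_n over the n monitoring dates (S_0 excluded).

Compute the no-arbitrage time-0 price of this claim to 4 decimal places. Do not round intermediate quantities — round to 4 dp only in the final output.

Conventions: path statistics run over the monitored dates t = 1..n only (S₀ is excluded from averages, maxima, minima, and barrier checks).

Under the martingale measure an up-move has probability p* = 0.8095; value the claim as the probability-weighted average of per-path payoffs, discounted 6 periods at R = 1.07.
Enumerate all 2^6 = 64 price paths (U = up ×1.15, D = down ×0.73); each path with k up-moves has probability p*^k·(1−p*)^(6−k).
DDDDDD: Ā=31.7411, payoff=38.1389, prob=0.000048
UDDDDD: Ā=50.0032, payoff=19.8768, prob=0.000203
DUDDDD: Ā=44.1932, payoff=25.6868, prob=0.000203
UUDDDD: Ā=69.6194, payoff=0.2606, prob=0.000863
DDUDDD: Ā=39.9519, payoff=29.9281, prob=0.000203
UDUDDD: Ā=62.9379, payoff=6.9421, prob=0.000863
DUUDDD: Ā=57.1279, payoff=12.7521, prob=0.000863
UUUDDD: Ā=89.9960, payoff=0.0000, prob=0.003666
DDDUDD: Ā=36.8557, payoff=33.0243, prob=0.000203
UDDUDD: Ā=58.0604, payoff=11.8196, prob=0.000863
DUDUDD: Ā=52.2504, payoff=17.6296, prob=0.000863
UUDUDD: Ā=82.3123, payoff=0.0000, prob=0.003666
DDUUDD: Ā=48.0091, payoff=21.8709, prob=0.000863
UDUUDD: Ā=75.6308, payoff=0.0000, prob=0.003666
DUUUDD: Ā=69.8208, payoff=0.0592, prob=0.003666
UUUUDD: Ā=109.9916, payoff=0.0000, prob=0.015581
DDDDUD: Ā=34.5955, payoff=35.2845, prob=0.000203
UDDDUD: Ā=54.4998, payoff=15.3802, prob=0.000863
DUDDUD: Ā=48.6898, payoff=21.1902, prob=0.000863
UUDDUD: Ā=76.7031, payoff=0.0000, prob=0.003666
DDUDUD: Ā=44.4485, payoff=25.4315, prob=0.000863
UDUDUD: Ā=70.0216, payoff=0.0000, prob=0.003666
DUUDUD: Ā=64.2116, payoff=5.6684, prob=0.003666
UUUDUD: Ā=101.1553, payoff=0.0000, prob=0.015581
DDDUUD: Ā=41.3524, payoff=28.5276, prob=0.000863
UDDUUD: Ā=65.1442, payoff=4.7358, prob=0.003666
DUDUUD: Ā=59.3342, payoff=10.5458, prob=0.003666
UUDUUD: Ā=93.4716, payoff=0.0000, prob=0.015581
DDUUUD: Ā=55.0929, payoff=14.7871, prob=0.003666
UDUUUD: Ā=86.7901, payoff=0.0000, prob=0.015581
DUUUUD: Ā=80.9801, payoff=0.0000, prob=0.015581
UUUUUD: Ā=127.5714, payoff=0.0000, prob=0.066220
DDDDDU: Ā=32.9456, payoff=36.9344, prob=0.000203
UDDDDU: Ā=51.9006, payoff=17.9794, prob=0.000863
DUDDDU: Ā=46.0906, payoff=23.7894, prob=0.000863
UUDDDU: Ā=72.6085, payoff=0.0000, prob=0.003666
DDUDDU: Ā=41.8493, payoff=28.0307, prob=0.000863
UDUDDU: Ā=65.9270, payoff=3.9530, prob=0.003666
DUUDDU: Ā=60.1170, payoff=9.7630, prob=0.003666
UUUDDU: Ā=94.7048, payoff=0.0000, prob=0.015581
DDDUDU: Ā=38.7532, payoff=31.1268, prob=0.000863
UDDUDU: Ā=61.0495, payoff=8.8305, prob=0.003666
DUDUDU: Ā=55.2395, payoff=14.6405, prob=0.003666
UUDUDU: Ā=87.0211, payoff=0.0000, prob=0.015581
DDUUDU: Ā=50.9982, payoff=18.8818, prob=0.003666
UDUUDU: Ā=80.3396, payoff=0.0000, prob=0.015581
DUUUDU: Ā=74.5296, payoff=0.0000, prob=0.015581
UUUUDU: Ā=117.4097, payoff=0.0000, prob=0.066220
DDDDUU: Ā=36.4930, payoff=33.3870, prob=0.000863
UDDDUU: Ā=57.4889, payoff=12.3911, prob=0.003666
DUDDUU: Ā=51.6789, payoff=18.2011, prob=0.003666
UUDDUU: Ā=81.4120, payoff=0.0000, prob=0.015581
DDUDUU: Ā=47.4376, payoff=22.4424, prob=0.003666
UDUDUU: Ā=74.7305, payoff=0.0000, prob=0.015581
DUUDUU: Ā=68.9205, payoff=0.9595, prob=0.015581
UUUDUU: Ā=108.5734, payoff=0.0000, prob=0.066220
DDDUUU: Ā=44.3415, payoff=25.5385, prob=0.003666
UDDUUU: Ā=69.8530, payoff=0.0270, prob=0.015581
DUDUUU: Ā=64.0430, payoff=5.8370, prob=0.015581
UUDUUU: Ā=100.8897, payoff=0.0000, prob=0.066220
DDUUUU: Ā=59.8017, payoff=10.0783, prob=0.015581
UDUUUU: Ā=94.2082, payoff=0.0000, prob=0.066220
DUUUUU: Ā=88.3982, payoff=0.0000, prob=0.066220
UUUUUU: Ā=139.2574, payoff=0.0000, prob=0.281435
Price = Σ prob·payoff / R^6 = 1.182147 / 1.500730 = 0.7877

price = 0.7877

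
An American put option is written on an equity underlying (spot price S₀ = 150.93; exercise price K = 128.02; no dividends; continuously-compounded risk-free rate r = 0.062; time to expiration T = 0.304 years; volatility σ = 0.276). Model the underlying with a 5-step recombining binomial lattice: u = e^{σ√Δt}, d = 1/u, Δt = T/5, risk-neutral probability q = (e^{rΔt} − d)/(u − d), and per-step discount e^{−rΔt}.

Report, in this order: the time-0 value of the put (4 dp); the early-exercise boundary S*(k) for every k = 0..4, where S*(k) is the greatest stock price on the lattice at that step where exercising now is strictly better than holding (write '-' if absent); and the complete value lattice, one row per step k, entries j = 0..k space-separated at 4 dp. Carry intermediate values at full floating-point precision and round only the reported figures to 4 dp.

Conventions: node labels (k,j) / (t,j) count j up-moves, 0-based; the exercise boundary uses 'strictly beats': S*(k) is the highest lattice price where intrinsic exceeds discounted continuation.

price = 1.3074
boundary = - - - - 114.9613
tree:
1.3074
2.3897 0.2802
4.3026 0.5747 0.0000
7.5961 1.1791 0.0000 0.0000
13.0587 2.4190 0.0000 0.0000 0.0000
20.6221 4.9626 0.0000 0.0000 0.0000 0.0000

Δt=0.06080, u=1.07042, d=0.93421, q=0.51072, disc=e^(-rΔt)=0.99624
k=5 terminal: V=max(K-S,0) → 20.6221 4.9626 0.0000 0.0000 0.0000 0.0000
k=4: j=0 S=114.9613 intr=13.0587 cont=12.5770 V=13.0587[EX]; j=1 S=131.7236 intr=0.0000 cont=2.4190 V=2.4190[hold]; j=2 S=150.9300 intr=0.0000 cont=0.0000 V=0.0000[hold]; j=3 S=172.9368 intr=0.0000 cont=0.0000 V=0.0000[hold]; j=4 S=198.1524 intr=0.0000 cont=0.0000 V=0.0000[hold]  S*(4)=114.9613
k=3: j=0 S=123.0574 intr=4.9626 cont=7.5961 V=7.5961[hold]; j=1 S=141.0002 intr=0.0000 cont=1.1791 V=1.1791[hold]; j=2 S=161.5591 intr=0.0000 cont=0.0000 V=0.0000[hold]; j=3 S=185.1158 intr=0.0000 cont=0.0000 V=0.0000[hold]  S*(3)=-
k=2: j=0 S=131.7236 intr=0.0000 cont=4.3026 V=4.3026[hold]; j=1 S=150.9300 intr=0.0000 cont=0.5747 V=0.5747[hold]; j=2 S=172.9368 intr=0.0000 cont=0.0000 V=0.0000[hold]  S*(2)=-
k=1: j=0 S=141.0002 intr=0.0000 cont=2.3897 V=2.3897[hold]; j=1 S=161.5591 intr=0.0000 cont=0.2802 V=0.2802[hold]  S*(1)=-
k=0: j=0 S=150.9300 intr=0.0000 cont=1.3074 V=1.3074[hold]  S*(0)=-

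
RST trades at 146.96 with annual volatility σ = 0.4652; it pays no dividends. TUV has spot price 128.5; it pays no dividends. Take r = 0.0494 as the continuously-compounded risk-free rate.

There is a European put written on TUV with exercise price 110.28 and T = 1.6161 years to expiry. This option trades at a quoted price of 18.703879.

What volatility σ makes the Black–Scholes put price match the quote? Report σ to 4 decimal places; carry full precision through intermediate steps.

At σ = 0.5290 the Black–Scholes value reproduces the quote:
σ√T = 0.529·√1.6161 = 0.672496
d₁ = (ln(S/K) + (r+σ²/2)T) / (σ√T) = (ln(128.5/110.28) + (0.0494+0.529²/2)·1.6161) / 0.672496 = (0.152906 + 0.305961) / 0.672496 = 0.682334
d₂ = d₁ − σ√T = 0.682334 − 0.672496 = 0.009838
e^{−rT} = 0.923268
N(−d₁) = 0.247514,  N(−d₂) = 0.496075
V = K·e^{−rT}·N(−d₂) − S·N(−d₁) = 50.509402 − 31.805522 = 18.703879 (matching the quote); vega is positive throughout, so no other σ reproduces this price

sigma = 0.5290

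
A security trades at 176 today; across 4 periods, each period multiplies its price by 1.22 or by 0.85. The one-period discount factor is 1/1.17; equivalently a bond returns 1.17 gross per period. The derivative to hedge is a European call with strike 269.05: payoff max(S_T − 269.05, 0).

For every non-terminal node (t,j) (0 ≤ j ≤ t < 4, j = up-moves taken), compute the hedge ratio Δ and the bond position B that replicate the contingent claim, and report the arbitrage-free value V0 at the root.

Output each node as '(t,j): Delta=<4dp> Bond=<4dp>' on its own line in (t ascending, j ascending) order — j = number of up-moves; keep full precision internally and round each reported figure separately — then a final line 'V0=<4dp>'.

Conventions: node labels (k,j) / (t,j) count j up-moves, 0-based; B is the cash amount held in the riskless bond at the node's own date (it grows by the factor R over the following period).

(0,0): Delta=0.7410 Bond=-93.8495
(1,0): Delta=0.0257 Bond=-2.7904
(1,1): Delta=0.8189 Bond=-126.5247
(2,0): Delta=0.0000 Bond=0.0000
(2,1): Delta=0.0285 Bond=-3.7749
(2,2): Delta=0.9049 Bond=-170.5744
(3,0): Delta=0.0000 Bond=0.0000
(3,1): Delta=0.0000 Bond=0.0000
(3,2): Delta=0.0316 Bond=-5.1068
(3,3): Delta=1.0000 Bond=-229.9573
V0=36.5675

Since d<R<u, set p* = (R−d)/(u−d) = 0.8649; price each node as the discounted p*-expectation of its children.
Payoffs at expiry: V(4,0)=0.0000, V(4,1)=0.0000, V(4,2)=0.0000, V(4,3)=2.6009, V(4,4)=120.8489
  t=3,j=0: stock 108.0860 → up 131.8649 (V=0.0000), down 91.8731 (V=0.0000). Price 0.0000; hedge Δ=0.0000, bond B=0.0000.
  t=3,j=1: stock 155.1352 → up 189.2649 (V=0.0000), down 131.8649 (V=0.0000). Price 0.0000; hedge Δ=0.0000, bond B=0.0000.
  t=3,j=2: stock 222.6646 → up 271.6509 (V=2.6009), down 189.2649 (V=0.0000). Price 1.9226; hedge Δ=0.0316, bond B=-5.1068.
  t=3,j=3: stock 319.5892 → up 389.8989 (V=120.8489), down 271.6509 (V=2.6009). Price 89.6320; hedge Δ=1.0000, bond B=-229.9573.
  t=2,j=0: stock 127.1600 → up 155.1352 (V=0.0000), down 108.0860 (V=0.0000). Price 0.0000; hedge Δ=0.0000, bond B=0.0000.
  t=2,j=1: stock 182.5120 → up 222.6646 (V=1.9226), down 155.1352 (V=0.0000). Price 1.4212; hedge Δ=0.0285, bond B=-3.7749.
  t=2,j=2: stock 261.9584 → up 319.5892 (V=89.6320), down 222.6646 (V=1.9226). Price 66.4781; hedge Δ=0.9049, bond B=-170.5744.
  t=1,j=0: stock 149.6000 → up 182.5120 (V=1.4212), down 127.1600 (V=0.0000). Price 1.0505; hedge Δ=0.0257, bond B=-2.7904.
  t=1,j=1: stock 214.7200 → up 261.9584 (V=66.4781), down 182.5120 (V=1.4212). Price 49.3048; hedge Δ=0.8189, bond B=-126.5247.
  t=0,j=0: stock 176.0000 → up 214.7200 (V=49.3048), down 149.6000 (V=1.0505). Price 36.5675; hedge Δ=0.7410, bond B=-93.8495.
Verification: the root portfolio costs Δ(0,0)·S0 + B(0,0) = 36.5675, matching V0.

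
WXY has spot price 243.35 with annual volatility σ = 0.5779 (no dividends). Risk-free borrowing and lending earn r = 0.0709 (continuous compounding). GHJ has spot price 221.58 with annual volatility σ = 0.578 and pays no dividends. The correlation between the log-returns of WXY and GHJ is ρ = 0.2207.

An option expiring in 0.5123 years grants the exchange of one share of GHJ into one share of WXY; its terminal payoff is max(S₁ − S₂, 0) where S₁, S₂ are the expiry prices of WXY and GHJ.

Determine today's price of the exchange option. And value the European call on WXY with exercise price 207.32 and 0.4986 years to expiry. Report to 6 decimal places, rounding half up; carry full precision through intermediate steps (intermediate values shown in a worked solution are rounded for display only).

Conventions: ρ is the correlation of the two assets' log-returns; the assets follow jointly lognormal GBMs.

σ_eff = √(σ₁² + σ₂² − 2ρσ₁σ₂) = √(0.5779² + 0.578² − 2·0.2207·0.5779·0.578) = 0.721535
d₁ = (ln(S₁/S₂) + (q₂ − q₁ + σ_eff²/2)T) / (σ_eff√T) = (ln(243.35/221.58) + (0.0 − 0.0 + 0.260307)·0.5123) / 0.516440 = 0.439687
d₂ = d₁ − σ_eff√T = 0.439687 − 0.516440 = -0.076752
N(d₁) = 0.669918,  N(d₂) = 0.469410
V = S₁·e^{−q₁T}·N(d₁) − S₂·e^{−q₂T}·N(d₂) = 163.024604 − 104.011918 = 59.012686
[vanilla: WXY call K=207.32]
σ√T = 0.5779·√0.4986 = 0.408065
d₁ = (ln(S/K) + (r+σ²/2)T) / (σ√T) = (ln(243.35/207.32) + (0.0709+0.5779²/2)·0.4986) / 0.408065 = (0.160237 + 0.118609) / 0.408065 = 0.683339
d₂ = d₁ − σ√T = 0.683339 − 0.408065 = 0.275274
e^{−rT} = 0.965267
N(d₁) = 0.752804,  N(d₂) = 0.608447
price = S·N(d₁) − K·e^{−rT}·N(d₂) = 183.194757 − 121.761920 = 61.432836

exchange price = 59.012686
price(WXY call K=207.32) = 61.432836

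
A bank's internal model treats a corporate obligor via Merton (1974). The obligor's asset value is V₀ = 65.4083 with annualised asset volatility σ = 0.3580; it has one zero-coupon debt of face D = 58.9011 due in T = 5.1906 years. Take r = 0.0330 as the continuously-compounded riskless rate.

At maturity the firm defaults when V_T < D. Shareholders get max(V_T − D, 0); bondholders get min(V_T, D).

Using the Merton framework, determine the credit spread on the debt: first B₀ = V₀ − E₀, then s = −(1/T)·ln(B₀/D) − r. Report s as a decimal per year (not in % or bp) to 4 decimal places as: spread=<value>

spread=0.0497

Apply the equity-as-call identities (strike 58.9011, horizon 5.1906 years):
d₁ = [ln(V₀/D) + (r + σ²/2)T] / (σ√T)
   = [ln(65.4083/58.9011) + (0.0330 + 0.5·0.3580²)·5.1906] / (0.3580·√5.1906)
   = [0.104789 + 0.503914] / 0.815627 = 0.746301
d₂ = d₁ − σ√T = 0.746301 − 0.815627 = -0.069327
N(d₁) = 0.772257,  N(d₂) = 0.472365,  e^(−rT) = 0.842577
E₀ = V₀·N(d₁) − D·e^(−rT)·N(d₂)
   = 65.4083·0.772257 − 58.9011·0.842577·0.472365 = 27.069158
B₀ = V₀ − E₀ = 65.4083 − 27.069158 = 38.339142
spread = −(1/T)·ln(B₀/D) − r = −(1/5.1906)·ln(38.339142/58.9011) − 0.0330 = 0.04972424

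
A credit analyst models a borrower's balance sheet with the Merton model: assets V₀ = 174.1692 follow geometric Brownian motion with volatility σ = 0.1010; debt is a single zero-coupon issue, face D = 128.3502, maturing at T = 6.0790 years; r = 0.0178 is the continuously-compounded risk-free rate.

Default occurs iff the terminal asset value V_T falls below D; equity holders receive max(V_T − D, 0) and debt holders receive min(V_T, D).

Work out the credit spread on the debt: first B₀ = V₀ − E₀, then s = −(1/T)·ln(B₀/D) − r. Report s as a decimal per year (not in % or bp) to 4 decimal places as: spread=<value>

spread=0.0010

With assets at 174.1692 and a single debt payment of 128.3502 at 6.0790 years:
d₁ = [ln(V₀/D) + (r + σ²/2)T] / (σ√T)
   = [ln(174.1692/128.3502) + (0.0178 + 0.5·0.1010²)·6.0790] / (0.1010·√6.0790)
   = [0.305265 + 0.139212] / 0.249022 = 1.784891
d₂ = d₁ − σ√T = 1.784891 − 0.249022 = 1.535869
N(d₁) = 0.962861,  N(d₂) = 0.937715,  e^(−rT) = 0.897443
E₀ = V₀·N(d₁) − D·e^(−rT)·N(d₂)
   = 174.1692·0.962861 − 128.3502·0.897443·0.937715 = 59.688161
B₀ = V₀ − E₀ = 174.1692 − 59.688161 = 114.481039
spread = −(1/T)·ln(B₀/D) − r = −(1/6.0790)·ln(114.481039/128.3502) − 0.0178 = 0.00101119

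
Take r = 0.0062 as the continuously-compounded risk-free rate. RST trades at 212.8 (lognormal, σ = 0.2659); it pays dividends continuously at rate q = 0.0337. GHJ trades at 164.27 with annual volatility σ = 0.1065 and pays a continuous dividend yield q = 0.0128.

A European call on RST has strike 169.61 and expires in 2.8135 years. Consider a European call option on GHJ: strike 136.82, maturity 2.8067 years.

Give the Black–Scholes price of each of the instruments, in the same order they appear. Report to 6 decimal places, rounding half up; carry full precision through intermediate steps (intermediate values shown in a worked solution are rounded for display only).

[RST call K=169.61]
σ√T = 0.2659·√2.8135 = 0.446007
d₁ = (ln(S/K) + (r−q+σ²/2)T) / (σ√T) = (ln(212.8/169.61) + (0.0062−0.0337+0.2659²/2)·2.8135) / 0.446007 = (0.226851 + 0.022090) / 0.446007 = 0.558155
d₂ = d₁ − σ√T = 0.558155 − 0.446007 = 0.112148
e^{−rT} = 0.982708
e^{−qT} = 0.909541
N(d₁) = 0.711631,  N(d₂) = 0.544647
price = S·e^{−qT}·N(d₁) − K·e^{−rT}·N(d₂) = 137.736377 − 90.780115 = 46.956262
[GHJ call K=136.82]
σ√T = 0.1065·√2.8067 = 0.178422
d₁ = (ln(S/K) + (r−q+σ²/2)T) / (σ√T) = (ln(164.27/136.82) + (0.0062−0.0128+0.1065²/2)·2.8067) / 0.178422 = (0.182845 − 0.002607) / 0.178422 = 1.010181
d₂ = d₁ − σ√T = 1.010181 − 0.178422 = 0.831759
e^{−rT} = 0.982749
e^{−qT} = 0.964712
N(d₁) = 0.843796,  N(d₂) = 0.797228
price = S·e^{−qT}·N(d₁) − K·e^{−rT}·N(d₂) = 133.719021 − 107.194990 = 26.524031

price(RST call K=169.61) = 46.956262
price(GHJ call K=136.82) = 26.524031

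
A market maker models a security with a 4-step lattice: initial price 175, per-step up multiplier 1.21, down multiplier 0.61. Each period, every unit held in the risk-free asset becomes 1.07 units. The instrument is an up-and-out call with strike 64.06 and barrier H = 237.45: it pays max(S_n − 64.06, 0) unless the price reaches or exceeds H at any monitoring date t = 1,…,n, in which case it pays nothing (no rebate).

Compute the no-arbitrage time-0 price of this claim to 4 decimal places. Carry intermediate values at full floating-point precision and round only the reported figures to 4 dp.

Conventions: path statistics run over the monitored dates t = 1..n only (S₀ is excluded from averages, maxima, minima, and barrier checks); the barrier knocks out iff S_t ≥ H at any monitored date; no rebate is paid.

price = 23.8808

Under the martingale measure an up-move has probability p* = 0.7667; value the claim as the probability-weighted average of per-path payoffs, discounted 4 periods at R = 1.07.
Enumerate all 2^4 = 16 price paths (U = up ×1.21, D = down ×0.61); each path with k up-moves has probability p*^k·(1−p*)^(4−k).
DDDD: M=106.7500, payoff=0.0000, prob=0.002964
UDDD: M=211.7500, payoff=0.0000, prob=0.009740
DUDD: M=129.1675, payoff=0.0000, prob=0.009740
UUDD: M=256.2175, payoff=0.0000, prob=0.032001
DDUD: M=106.7500, payoff=0.0000, prob=0.009740
UDUD: M=211.7500, payoff=31.2785, prob=0.032001
DUUD: M=156.2927, payoff=31.2785, prob=0.032001
UUUD: M=310.0232, payoff=0.0000, prob=0.105147
DDDU: M=106.7500, payoff=0.0000, prob=0.009740
UDDU: M=211.7500, payoff=31.2785, prob=0.032001
DUDU: M=129.1675, payoff=31.2785, prob=0.032001
UUDU: M=256.2175, payoff=0.0000, prob=0.105147
DDUU: M=106.7500, payoff=31.2785, prob=0.032001
UDUU: M=211.7500, payoff=125.0541, prob=0.105147
DUUU: M=189.1141, payoff=125.0541, prob=0.105147
UUUU: M=375.1280, payoff=0.0000, prob=0.345483
Price = Σ prob·payoff / R^4 = 31.302871 / 1.310796 = 23.8808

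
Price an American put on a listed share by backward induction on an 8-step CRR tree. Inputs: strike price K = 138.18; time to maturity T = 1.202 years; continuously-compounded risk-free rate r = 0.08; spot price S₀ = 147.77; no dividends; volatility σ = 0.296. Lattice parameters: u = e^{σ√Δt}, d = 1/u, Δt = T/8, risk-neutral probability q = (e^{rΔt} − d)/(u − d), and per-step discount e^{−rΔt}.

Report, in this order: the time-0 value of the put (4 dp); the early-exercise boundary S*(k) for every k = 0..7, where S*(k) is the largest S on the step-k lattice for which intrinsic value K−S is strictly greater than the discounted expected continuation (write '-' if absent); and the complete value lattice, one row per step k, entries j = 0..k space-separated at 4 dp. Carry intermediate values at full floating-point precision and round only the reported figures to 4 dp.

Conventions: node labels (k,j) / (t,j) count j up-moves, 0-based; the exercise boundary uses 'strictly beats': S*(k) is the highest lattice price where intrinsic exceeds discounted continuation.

params: Δt=0.15025 u=1.12158 d=0.89160 q=0.52393 e^(-rΔt)=0.98805
t_8 payoffs: 79.1662 63.9445 44.7966 20.7097 0.0000 0.0000 0.0000 0.0000 0.0000
t_7: node(7,0) S=66.1885 payoff=71.9915 vs cont=70.3405 → 71.9915 [stop]  node(7,1) S=83.2608 payoff=54.9192 vs cont=53.2682 → 54.9192 [stop]  node(7,2) S=104.7367 payoff=33.4433 vs cont=31.7923 → 33.4433 [stop]  node(7,3) S=131.7520 payoff=6.4280 vs cont=9.7415 → 9.7415 [wait]  node(7,4) S=165.7354 payoff=0.0000 vs cont=0.0000 → 0.0000 [wait]  node(7,5) S=208.4844 payoff=0.0000 vs cont=0.0000 → 0.0000 [wait]  node(7,6) S=262.2599 payoff=0.0000 vs cont=0.0000 → 0.0000 [wait]  node(7,7) S=329.9060 payoff=0.0000 vs cont=0.0000 → 0.0000 [wait]  ⇒ S*(7)=104.7367
t_6: node(6,0) S=74.2355 payoff=63.9445 vs cont=62.2935 → 63.9445 [stop]  node(6,1) S=93.3834 payoff=44.7966 vs cont=43.1456 → 44.7966 [stop]  node(6,2) S=117.4703 payoff=20.7097 vs cont=20.7740 → 20.7740 [wait]  node(6,3) S=147.7700 payoff=0.0000 vs cont=4.5822 → 4.5822 [wait]  node(6,4) S=185.8851 payoff=0.0000 vs cont=0.0000 → 0.0000 [wait]  node(6,5) S=233.8314 payoff=0.0000 vs cont=0.0000 → 0.0000 [wait]  node(6,6) S=294.1447 payoff=0.0000 vs cont=0.0000 → 0.0000 [wait]  ⇒ S*(6)=93.3834
t_5: node(5,0) S=83.2608 payoff=54.9192 vs cont=53.2682 → 54.9192 [stop]  node(5,1) S=104.7367 payoff=33.4433 vs cont=31.8256 → 33.4433 [stop]  node(5,2) S=131.7520 payoff=6.4280 vs cont=12.1438 → 12.1438 [wait]  node(5,3) S=165.7354 payoff=0.0000 vs cont=2.1554 → 2.1554 [wait]  node(5,4) S=208.4844 payoff=0.0000 vs cont=0.0000 → 0.0000 [wait]  node(5,5) S=262.2599 payoff=0.0000 vs cont=0.0000 → 0.0000 [wait]  ⇒ S*(5)=104.7367
t_4: node(4,0) S=93.3834 payoff=44.7966 vs cont=43.1456 → 44.7966 [stop]  node(4,1) S=117.4703 payoff=20.7097 vs cont=22.0176 → 22.0176 [wait]  node(4,2) S=147.7700 payoff=0.0000 vs cont=6.8280 → 6.8280 [wait]  node(4,3) S=185.8851 payoff=0.0000 vs cont=1.0139 → 1.0139 [wait]  node(4,4) S=233.8314 payoff=0.0000 vs cont=0.0000 → 0.0000 [wait]  ⇒ S*(4)=93.3834
t_3: node(3,0) S=104.7367 payoff=33.4433 vs cont=32.4694 → 33.4433 [stop]  node(3,1) S=131.7520 payoff=6.4280 vs cont=13.8914 → 13.8914 [wait]  node(3,2) S=165.7354 payoff=0.0000 vs cont=3.7366 → 3.7366 [wait]  node(3,3) S=208.4844 payoff=0.0000 vs cont=0.4769 → 0.4769 [wait]  ⇒ S*(3)=104.7367
t_2: node(2,0) S=117.4703 payoff=20.7097 vs cont=22.9223 → 22.9223 [wait]  node(2,1) S=147.7700 payoff=0.0000 vs cont=8.4686 → 8.4686 [wait]  node(2,2) S=185.8851 payoff=0.0000 vs cont=2.0045 → 2.0045 [wait]  ⇒ S*(2)=-
t_1: node(1,0) S=131.7520 payoff=6.4280 vs cont=15.1662 → 15.1662 [wait]  node(1,1) S=165.7354 payoff=0.0000 vs cont=5.0212 → 5.0212 [wait]  ⇒ S*(1)=-
t_0: node(0,0) S=147.7700 payoff=0.0000 vs cont=9.7332 → 9.7332 [wait]  ⇒ S*(0)=-

price = 9.7332
boundary = - - - 104.7367 93.3834 104.7367 93.3834 104.7367
tree:
9.7332
15.1662 5.0212
22.9223 8.4686 2.0045
33.4433 13.8914 3.7366 0.4769
44.7966 22.0176 6.8280 1.0139 0.0000
54.9192 33.4433 12.1438 2.1554 0.0000 0.0000
63.9445 44.7966 20.7740 4.5822 0.0000 0.0000 0.0000
71.9915 54.9192 33.4433 9.7415 0.0000 0.0000 0.0000 0.0000
79.1662 63.9445 44.7966 20.7097 0.0000 0.0000 0.0000 0.0000 0.0000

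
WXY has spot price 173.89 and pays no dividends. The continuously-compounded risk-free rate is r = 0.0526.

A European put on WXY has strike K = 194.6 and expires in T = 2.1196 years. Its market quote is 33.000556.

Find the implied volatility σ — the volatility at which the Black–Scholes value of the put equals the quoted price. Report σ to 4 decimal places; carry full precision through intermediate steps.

sigma = 0.3288

At σ = 0.3288 the Black–Scholes value reproduces the quote:
σ√T = 0.3288·√2.1196 = 0.478695
d₁ = (ln(S/K) + (r+σ²/2)T) / (σ√T) = (ln(173.89/194.6) + (0.0526+0.3288²/2)·2.1196) / 0.478695 = (-0.112523 + 0.226065) / 0.478695 = 0.237191
d₂ = d₁ − σ√T = 0.237191 − 0.478695 = -0.241504
e^{−rT} = 0.894499
N(−d₁) = 0.406254,  N(−d₂) = 0.595418
V = K·e^{−rT}·N(−d₂) − S·N(−d₁) = 103.644121 − 70.643565 = 33.000556 (matching the quote); vega is positive throughout, so no other σ reproduces this price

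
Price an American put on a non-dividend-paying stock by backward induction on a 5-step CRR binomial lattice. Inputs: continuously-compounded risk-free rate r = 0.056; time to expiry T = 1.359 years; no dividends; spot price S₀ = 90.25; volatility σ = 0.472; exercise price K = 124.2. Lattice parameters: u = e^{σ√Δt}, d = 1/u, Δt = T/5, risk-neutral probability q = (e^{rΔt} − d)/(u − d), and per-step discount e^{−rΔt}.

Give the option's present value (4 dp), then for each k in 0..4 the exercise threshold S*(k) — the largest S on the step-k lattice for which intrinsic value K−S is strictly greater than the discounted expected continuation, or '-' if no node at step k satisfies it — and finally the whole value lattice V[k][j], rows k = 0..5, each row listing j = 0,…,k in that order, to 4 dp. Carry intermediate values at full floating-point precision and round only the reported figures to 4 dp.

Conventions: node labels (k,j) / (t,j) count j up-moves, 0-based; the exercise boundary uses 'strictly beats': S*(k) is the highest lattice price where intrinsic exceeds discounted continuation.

price = 39.4604
boundary = - 70.5632 55.1708 70.5632 90.2500
tree:
39.4604
53.6368 24.7399
69.0292 37.1999 11.4769
81.0639 53.6368 19.8528 2.3931
90.4735 69.0292 33.9500 4.5814 0.0000
97.8304 81.0639 53.6368 8.7707 0.0000 0.0000

Δt=0.27180, u=1.27899, d=0.78186, q=0.46964, disc=e^(-rΔt)=0.98489
k=5 terminal: V=max(K-S,0) → 97.8304 81.0639 53.6368 8.7707 0.0000 0.0000
k=4: j=0 S=33.7265 intr=90.4735 cont=88.5973 V=90.4735[EX]; j=1 S=55.1708 intr=69.0292 cont=67.1531 V=69.0292[EX]; j=2 S=90.2500 intr=33.9500 cont=32.0739 V=33.9500[EX]; j=3 S=147.6335 intr=0.0000 cont=4.5814 V=4.5814[hold]; j=4 S=241.5030 intr=0.0000 cont=0.0000 V=0.0000[hold]  S*(4)=90.2500
k=3: j=0 S=43.1361 intr=81.0639 cont=79.1878 V=81.0639[EX]; j=1 S=70.5632 intr=53.6368 cont=51.7607 V=53.6368[EX]; j=2 S=115.4293 intr=8.7707 cont=19.8528 V=19.8528[hold]; j=3 S=188.8225 intr=0.0000 cont=2.3931 V=2.3931[hold]  S*(3)=70.5632
k=2: j=0 S=55.1708 intr=69.0292 cont=67.1531 V=69.0292[EX]; j=1 S=90.2500 intr=33.9500 cont=37.1999 V=37.1999[hold]; j=2 S=147.6335 intr=0.0000 cont=11.4769 V=11.4769[hold]  S*(2)=55.1708
k=1: j=0 S=70.5632 intr=53.6368 cont=53.2639 V=53.6368[EX]; j=1 S=115.4293 intr=8.7707 cont=24.7399 V=24.7399[hold]  S*(1)=70.5632
k=0: j=0 S=90.2500 intr=33.9500 cont=39.4604 V=39.4604[hold]  S*(0)=-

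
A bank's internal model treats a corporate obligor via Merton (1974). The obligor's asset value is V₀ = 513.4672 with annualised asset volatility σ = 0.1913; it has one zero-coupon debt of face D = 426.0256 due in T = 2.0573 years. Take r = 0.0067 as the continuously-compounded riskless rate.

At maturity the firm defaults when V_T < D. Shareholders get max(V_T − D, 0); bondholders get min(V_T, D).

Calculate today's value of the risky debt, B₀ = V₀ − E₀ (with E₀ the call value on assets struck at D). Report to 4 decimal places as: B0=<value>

B0=403.0018

With assets at 513.4672 and a single debt payment of 426.0256 at 2.0573 years:
d₁ = [ln(V₀/D) + (r + σ²/2)T] / (σ√T)
   = [ln(513.4672/426.0256) + (0.0067 + 0.5·0.1913²)·2.0573] / (0.1913·√2.0573)
   = [0.186687 + 0.051428] / 0.274387 = 0.867806
d₂ = d₁ − σ√T = 0.867806 − 0.274387 = 0.593419
N(d₁) = 0.807250,  N(d₂) = 0.723550,  e^(−rT) = 0.986311
E₀ = V₀·N(d₁) − D·e^(−rT)·N(d₂)
   = 513.4672·0.807250 − 426.0256·0.986311·0.723550 = 110.465372
B₀ = V₀ − E₀ = 513.4672 − 110.465372 = 403.001828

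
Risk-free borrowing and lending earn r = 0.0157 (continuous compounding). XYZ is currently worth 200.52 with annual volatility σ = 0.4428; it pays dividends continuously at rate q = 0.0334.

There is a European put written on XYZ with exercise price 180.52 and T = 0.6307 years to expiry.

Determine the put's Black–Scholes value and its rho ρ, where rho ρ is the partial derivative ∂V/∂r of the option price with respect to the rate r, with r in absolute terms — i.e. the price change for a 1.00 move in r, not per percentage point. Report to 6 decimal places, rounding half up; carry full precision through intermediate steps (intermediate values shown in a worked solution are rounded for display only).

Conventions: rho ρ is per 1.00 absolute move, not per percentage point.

price = 18.293340
ρ = -52.269308

σ√T = 0.4428·√0.6307 = 0.351657
d₁ = (ln(S/K) + (r−q+σ²/2)T) / (σ√T) = (ln(200.52/180.52) + (0.0157−0.0334+0.4428²/2)·0.6307) / 0.351657 = (0.105072 + 0.050668) / 0.351657 = 0.442876
d₂ = d₁ − σ√T = 0.442876 − 0.351657 = 0.091219
e^{−rT} = 0.990147
e^{−qT} = 0.979155
N(−d₁) = 0.328928,  N(−d₂) = 0.463659
Put price V = K·e^{−rT}·N(−d₂) − S·e^{−qT}·N(−d₁) = 82.875072 − 64.581732 = 18.293340
ρ = −K·T·e^{−rT}·N(−d₂) = -52.269308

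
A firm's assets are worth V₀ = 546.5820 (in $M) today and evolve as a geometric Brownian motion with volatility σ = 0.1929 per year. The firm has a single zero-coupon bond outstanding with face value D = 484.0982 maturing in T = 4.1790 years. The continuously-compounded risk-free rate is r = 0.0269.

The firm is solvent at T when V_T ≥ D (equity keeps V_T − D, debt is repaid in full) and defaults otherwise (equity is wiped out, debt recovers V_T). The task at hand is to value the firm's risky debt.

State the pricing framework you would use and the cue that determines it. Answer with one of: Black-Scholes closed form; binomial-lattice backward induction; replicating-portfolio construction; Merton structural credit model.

Key observation: the asked-for credit quantity lives on the firm's capital structure — asset value, asset volatility, debt face 484.0982 — which is the structural model's domain.

framework: Merton structural credit model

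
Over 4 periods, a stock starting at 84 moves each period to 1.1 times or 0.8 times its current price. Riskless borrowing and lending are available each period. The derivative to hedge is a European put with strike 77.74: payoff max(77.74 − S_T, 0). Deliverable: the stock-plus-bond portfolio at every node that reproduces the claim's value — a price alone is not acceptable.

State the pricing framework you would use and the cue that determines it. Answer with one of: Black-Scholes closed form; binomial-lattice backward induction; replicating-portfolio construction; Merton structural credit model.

framework: replicating-portfolio construction

Key observation: the mandate to exhibit the hedge at every date and state singles out the replicating-portfolio construction on the 4-period tree with factors 1.1 and 0.8 from 84.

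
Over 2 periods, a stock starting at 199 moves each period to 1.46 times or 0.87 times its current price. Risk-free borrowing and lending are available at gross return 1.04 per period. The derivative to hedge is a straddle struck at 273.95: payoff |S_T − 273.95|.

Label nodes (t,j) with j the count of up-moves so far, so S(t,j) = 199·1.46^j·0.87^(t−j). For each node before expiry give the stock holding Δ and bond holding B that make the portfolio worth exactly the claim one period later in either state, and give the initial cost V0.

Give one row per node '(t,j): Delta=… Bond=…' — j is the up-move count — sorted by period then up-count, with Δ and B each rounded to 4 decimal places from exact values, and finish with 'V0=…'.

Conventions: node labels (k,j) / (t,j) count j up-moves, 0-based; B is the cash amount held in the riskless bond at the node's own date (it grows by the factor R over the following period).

Arbitrage-free pricing uses the up-move probability p* = (R−d)/(u−d) = 0.2881, discounting each step at R = 1.04.
Expiry values: V(2,0)=123.3269, V(2,1)=21.1802, V(2,2)=150.2384
Node (1,0) S=173.1300: V=(p*·21.1802+(1−p*)·123.3269)/1.04=90.2835; Δ=(21.1802−123.3269)/(252.7698−150.6231)=-1.0000; B=V−Δ·S=263.4135
Node (1,1) S=290.5400: V=(p*·150.2384+(1−p*)·21.1802)/1.04=56.1216; Δ=(150.2384−21.1802)/(424.1884−252.7698)=0.7529; B=V−Δ·S=-162.6211
Node (0,0) S=199.0000: V=(p*·56.1216+(1−p*)·90.2835)/1.04=77.3464; Δ=(56.1216−90.2835)/(290.5400−173.1300)=-0.2910; B=V−Δ·S=135.2478
Check: Δ(0,0)·S0 + B(0,0) = 77.3464 = V0.

(0,0): Delta=-0.2910 Bond=135.2478
(1,0): Delta=-1.0000 Bond=263.4135
(1,1): Delta=0.7529 Bond=-162.6211
V0=77.3464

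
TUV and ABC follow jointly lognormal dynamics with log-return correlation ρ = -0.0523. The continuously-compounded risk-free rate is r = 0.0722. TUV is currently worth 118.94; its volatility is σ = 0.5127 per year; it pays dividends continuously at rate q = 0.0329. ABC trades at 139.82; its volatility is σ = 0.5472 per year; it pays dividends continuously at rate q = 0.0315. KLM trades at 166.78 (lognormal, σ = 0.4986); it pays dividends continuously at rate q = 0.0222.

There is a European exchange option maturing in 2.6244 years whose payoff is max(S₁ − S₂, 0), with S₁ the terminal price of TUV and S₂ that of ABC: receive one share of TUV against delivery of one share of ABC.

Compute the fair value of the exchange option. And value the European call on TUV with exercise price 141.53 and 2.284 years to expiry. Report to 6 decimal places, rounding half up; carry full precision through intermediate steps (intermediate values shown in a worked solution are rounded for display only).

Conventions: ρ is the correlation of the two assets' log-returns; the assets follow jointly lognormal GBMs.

σ_eff = √(σ₁² + σ₂² − 2ρσ₁σ₂) = √(0.5127² + 0.5472² − 2·-0.0523·0.5127·0.5472) = 0.769178
d₁ = (ln(S₁/S₂) + (q₂ − q₁ + σ_eff²/2)T) / (σ_eff√T) = (ln(118.94/139.82) + (0.0315 − 0.0329 + 0.295817)·2.6244) / 1.246068 = 0.490288
d₂ = d₁ − σ_eff√T = 0.490288 − 1.246068 = -0.755780
N(d₁) = 0.688035,  N(d₂) = 0.224890
V = S₁·e^{−q₁T}·N(d₁) − S₂·e^{−q₂T}·N(d₂) = 75.065469 − 28.949283 = 46.116187
[vanilla: TUV call K=141.53]
σ√T = 0.5127·√2.284 = 0.774839
d₁ = (ln(S/K) + (r−q+σ²/2)T) / (σ√T) = (ln(118.94/141.53) + (0.0722−0.0329+0.5127²/2)·2.284) / 0.774839 = (-0.173893 + 0.389949) / 0.774839 = 0.278840
d₂ = d₁ − σ√T = 0.278840 − 0.774839 = -0.495999
e^{−rT} = 0.847974
e^{−qT} = 0.927610
N(d₁) = 0.609816,  N(d₂) = 0.309948
price = S·e^{−qT}·N(d₁) − K·e^{−rT}·N(d₂) = 67.281010 − 37.198009 = 30.083001

exchange price = 46.116187
price(TUV call K=141.53) = 30.083001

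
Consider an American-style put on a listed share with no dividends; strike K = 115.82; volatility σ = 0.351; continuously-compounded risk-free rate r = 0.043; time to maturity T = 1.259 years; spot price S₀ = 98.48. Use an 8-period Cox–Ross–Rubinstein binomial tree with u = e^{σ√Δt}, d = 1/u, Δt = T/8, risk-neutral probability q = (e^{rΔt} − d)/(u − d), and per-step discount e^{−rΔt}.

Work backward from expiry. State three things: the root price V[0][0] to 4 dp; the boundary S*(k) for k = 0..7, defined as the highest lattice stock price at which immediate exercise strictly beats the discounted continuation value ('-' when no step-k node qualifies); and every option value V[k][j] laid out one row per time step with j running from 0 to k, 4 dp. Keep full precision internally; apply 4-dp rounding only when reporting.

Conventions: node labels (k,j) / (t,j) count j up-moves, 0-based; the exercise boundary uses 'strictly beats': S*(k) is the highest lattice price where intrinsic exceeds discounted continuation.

Δt=0.15737, u=1.14940, d=0.87002, q=0.48955, disc=e^(-rΔt)=0.99326
k=8 terminal: V=max(K-S,0) → 83.4929 73.1117 59.3969 41.2777 17.3400 0.0000 0.0000 0.0000 0.0000
k=7: j=0 S=37.1569 intr=78.6631 cont=77.8820 V=78.6631[EX]; j=1 S=49.0890 intr=66.7310 cont=65.9498 V=66.7310[EX]; j=2 S=64.8530 intr=50.9670 cont=50.1859 V=50.9670[EX]; j=3 S=85.6792 intr=30.1408 cont=29.3597 V=30.1408[EX]; j=4 S=113.1933 intr=2.6267 cont=8.7915 V=8.7915[hold]; j=5 S=149.5430 intr=0.0000 cont=0.0000 V=0.0000[hold]; j=6 S=197.5657 intr=0.0000 cont=0.0000 V=0.0000[hold]; j=7 S=261.0098 intr=0.0000 cont=0.0000 V=0.0000[hold]  S*(7)=85.6792
k=6: j=0 S=42.7083 intr=73.1117 cont=72.3306 V=73.1117[EX]; j=1 S=56.4231 intr=59.3969 cont=58.6157 V=59.3969[EX]; j=2 S=74.5423 intr=41.2777 cont=40.4966 V=41.2777[EX]; j=3 S=98.4800 intr=17.3400 cont=19.5565 V=19.5565[hold]; j=4 S=130.1048 intr=0.0000 cont=4.4574 V=4.4574[hold]; j=5 S=171.8853 intr=0.0000 cont=0.0000 V=0.0000[hold]; j=6 S=227.0828 intr=0.0000 cont=0.0000 V=0.0000[hold]  S*(6)=74.5423
k=5: j=0 S=49.0890 intr=66.7310 cont=65.9498 V=66.7310[EX]; j=1 S=64.8530 intr=50.9670 cont=50.1859 V=50.9670[EX]; j=2 S=85.6792 intr=30.1408 cont=30.4375 V=30.4375[hold]; j=3 S=113.1933 intr=2.6267 cont=12.0827 V=12.0827[hold]; j=4 S=149.5430 intr=0.0000 cont=2.2599 V=2.2599[hold]; j=5 S=197.5657 intr=0.0000 cont=0.0000 V=0.0000[hold]  S*(5)=64.8530
k=4: j=0 S=56.4231 intr=59.3969 cont=58.6157 V=59.3969[EX]; j=1 S=74.5423 intr=41.2777 cont=40.6408 V=41.2777[EX]; j=2 S=98.4800 intr=17.3400 cont=21.3072 V=21.3072[hold]; j=3 S=130.1048 intr=0.0000 cont=7.2249 V=7.2249[hold]; j=4 S=171.8853 intr=0.0000 cont=1.1458 V=1.1458[hold]  S*(4)=74.5423
k=3: j=0 S=64.8530 intr=50.9670 cont=50.1859 V=50.9670[EX]; j=1 S=85.6792 intr=30.1408 cont=31.2887 V=31.2887[hold]; j=2 S=113.1933 intr=2.6267 cont=14.3161 V=14.3161[hold]; j=3 S=149.5430 intr=0.0000 cont=4.2202 V=4.2202[hold]  S*(3)=64.8530
k=2: j=0 S=74.5423 intr=41.2777 cont=41.0548 V=41.2777[EX]; j=1 S=98.4800 intr=17.3400 cont=22.8248 V=22.8248[hold]; j=2 S=130.1048 intr=0.0000 cont=9.3104 V=9.3104[hold]  S*(2)=74.5423
k=1: j=0 S=85.6792 intr=30.1408 cont=32.0267 V=32.0267[hold]; j=1 S=113.1933 intr=2.6267 cont=16.0996 V=16.0996[hold]  S*(1)=-
k=0: j=0 S=98.4800 intr=17.3400 cont=24.0662 V=24.0662[hold]  S*(0)=-

price = 24.0662
boundary = - - 74.5423 64.8530 74.5423 64.8530 74.5423 85.6792
tree:
24.0662
32.0267 16.0996
41.2777 22.8248 9.3104
50.9670 31.2887 14.3161 4.2202
59.3969 41.2777 21.3072 7.2249 1.1458
66.7310 50.9670 30.4375 12.0827 2.2599 0.0000
73.1117 59.3969 41.2777 19.5565 4.4574 0.0000 0.0000
78.6631 66.7310 50.9670 30.1408 8.7915 0.0000 0.0000 0.0000
83.4929 73.1117 59.3969 41.2777 17.3400 0.0000 0.0000 0.0000 0.0000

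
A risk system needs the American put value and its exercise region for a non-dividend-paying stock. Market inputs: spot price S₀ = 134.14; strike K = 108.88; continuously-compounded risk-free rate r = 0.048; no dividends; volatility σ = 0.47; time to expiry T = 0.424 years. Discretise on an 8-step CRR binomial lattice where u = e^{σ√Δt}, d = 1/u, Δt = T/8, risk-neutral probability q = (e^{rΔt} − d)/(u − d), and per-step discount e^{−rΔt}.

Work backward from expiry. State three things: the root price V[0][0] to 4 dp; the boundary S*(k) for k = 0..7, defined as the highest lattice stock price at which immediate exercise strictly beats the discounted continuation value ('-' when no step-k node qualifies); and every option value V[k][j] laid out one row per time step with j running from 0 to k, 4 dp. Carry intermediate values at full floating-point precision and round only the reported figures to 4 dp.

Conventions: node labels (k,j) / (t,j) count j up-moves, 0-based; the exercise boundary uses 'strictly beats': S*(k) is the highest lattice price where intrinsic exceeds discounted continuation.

Δt=0.05300, u=1.11427, d=0.89745, q=0.48472, disc=e^(-rΔt)=0.99746
k=8 terminal: V=max(K-S,0) → 52.4350 38.7976 21.8654 0.8423 0.0000 0.0000 0.0000 0.0000 0.0000
k=7: j=0 S=62.8952 intr=45.9848 cont=45.7082 V=45.9848[EX]; j=1 S=78.0909 intr=30.7891 cont=30.5125 V=30.7891[EX]; j=2 S=96.9580 intr=11.9220 cont=11.6454 V=11.9220[EX]; j=3 S=120.3834 intr=0.0000 cont=0.4329 V=0.4329[hold]; j=4 S=149.4686 intr=0.0000 cont=0.0000 V=0.0000[hold]; j=5 S=185.5808 intr=0.0000 cont=0.0000 V=0.0000[hold]; j=6 S=230.4179 intr=0.0000 cont=0.0000 V=0.0000[hold]; j=7 S=286.0878 intr=0.0000 cont=0.0000 V=0.0000[hold]  S*(7)=96.9580
k=6: j=0 S=70.0824 intr=38.7976 cont=38.5210 V=38.7976[EX]; j=1 S=87.0146 intr=21.8654 cont=21.5888 V=21.8654[EX]; j=2 S=108.0377 intr=0.8423 cont=6.3369 V=6.3369[hold]; j=3 S=134.1400 intr=0.0000 cont=0.2225 V=0.2225[hold]; j=4 S=166.5488 intr=0.0000 cont=0.0000 V=0.0000[hold]; j=5 S=206.7877 intr=0.0000 cont=0.0000 V=0.0000[hold]; j=6 S=256.7484 intr=0.0000 cont=0.0000 V=0.0000[hold]  S*(6)=87.0146
k=5: j=0 S=78.0909 intr=30.7891 cont=30.5125 V=30.7891[EX]; j=1 S=96.9580 intr=11.9220 cont=14.3019 V=14.3019[hold]; j=2 S=120.3834 intr=0.0000 cont=3.3645 V=3.3645[hold]; j=3 S=149.4686 intr=0.0000 cont=0.1144 V=0.1144[hold]; j=4 S=185.5808 intr=0.0000 cont=0.0000 V=0.0000[hold]; j=5 S=230.4179 intr=0.0000 cont=0.0000 V=0.0000[hold]  S*(5)=78.0909
k=4: j=0 S=87.0146 intr=21.8654 cont=22.7395 V=22.7395[hold]; j=1 S=108.0377 intr=0.8423 cont=8.9774 V=8.9774[hold]; j=2 S=134.1400 intr=0.0000 cont=1.7845 V=1.7845[hold]; j=3 S=166.5488 intr=0.0000 cont=0.0588 V=0.0588[hold]; j=4 S=206.7877 intr=0.0000 cont=0.0000 V=0.0000[hold]  S*(4)=-
k=3: j=0 S=96.9580 intr=11.9220 cont=16.0279 V=16.0279[hold]; j=1 S=120.3834 intr=0.0000 cont=5.4769 V=5.4769[hold]; j=2 S=149.4686 intr=0.0000 cont=0.9456 V=0.9456[hold]; j=3 S=185.5808 intr=0.0000 cont=0.0302 V=0.0302[hold]  S*(3)=-
k=2: j=0 S=108.0377 intr=0.8423 cont=10.8858 V=10.8858[hold]; j=1 S=134.1400 intr=0.0000 cont=3.2722 V=3.2722[hold]; j=2 S=166.5488 intr=0.0000 cont=0.5006 V=0.5006[hold]  S*(2)=-
k=1: j=0 S=120.3834 intr=0.0000 cont=7.1770 V=7.1770[hold]; j=1 S=149.4686 intr=0.0000 cont=1.9238 V=1.9238[hold]  S*(1)=-
k=0: j=0 S=134.1400 intr=0.0000 cont=4.6189 V=4.6189[hold]  S*(0)=-

price = 4.6189
boundary = - - - - - 78.0909 87.0146 96.9580
tree:
4.6189
7.1770 1.9238
10.8858 3.2722 0.5006
16.0279 5.4769 0.9456 0.0302
22.7395 8.9774 1.7845 0.0588 0.0000
30.7891 14.3019 3.3645 0.1144 0.0000 0.0000
38.7976 21.8654 6.3369 0.2225 0.0000 0.0000 0.0000
45.9848 30.7891 11.9220 0.4329 0.0000 0.0000 0.0000 0.0000
52.4350 38.7976 21.8654 0.8423 0.0000 0.0000 0.0000 0.0000 0.0000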